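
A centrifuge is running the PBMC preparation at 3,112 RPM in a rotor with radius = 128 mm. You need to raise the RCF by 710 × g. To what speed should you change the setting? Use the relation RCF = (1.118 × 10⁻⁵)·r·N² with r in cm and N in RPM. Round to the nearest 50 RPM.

≈ 3850 RPM

r = 128 mm = 12.8 cm
Current RCF = 1.118 × 10⁻⁵ × 12.8 × (3112)² = 1.118 × 10⁻⁵ × 12.8 × 9,684,544 ≈ 1,385.9 × g
Target RCF = 1,385.9 + 710 = 2,095.9 × g
N² = 2,095.9 / (14.3104 × 10⁻⁵) = 14,645,992
N ≈ √14,645,992 ≈ 3,827.0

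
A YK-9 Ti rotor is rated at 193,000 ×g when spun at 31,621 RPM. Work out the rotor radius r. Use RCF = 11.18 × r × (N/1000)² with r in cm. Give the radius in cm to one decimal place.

193000 = 11.18 × r × (31.621)²
r = 193000 / (11.18 × 999.887641) = 193000 / 11178.74 ≈ 17.265 cm

r ≈ 17.3 cm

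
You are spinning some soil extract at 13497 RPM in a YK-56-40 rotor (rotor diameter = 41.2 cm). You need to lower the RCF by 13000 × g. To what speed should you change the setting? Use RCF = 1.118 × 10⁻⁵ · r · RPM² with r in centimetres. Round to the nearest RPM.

≈ 11213 RPM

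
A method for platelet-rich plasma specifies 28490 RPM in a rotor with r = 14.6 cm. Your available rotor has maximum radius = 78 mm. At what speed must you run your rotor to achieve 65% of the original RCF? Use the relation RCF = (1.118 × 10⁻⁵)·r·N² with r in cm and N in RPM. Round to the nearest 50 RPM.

≈ 31450 RPM

RCF_original = 1.118 × 10⁻⁵ × 14.6 × (28490)² = 1.118 × 10⁻⁵ × 14.6 × 811,680,100 ≈ 132,488.9 × g
Target RCF = 0.65 × 132,488.9 ≈ 86,117.8 × g
Your rotor: r = 78 mm = 7.8 cm
86,117.8 = 1.118 × 10⁻⁵ × 7.8 × N²
N² = 86,117.8 / (8.7204 × 10⁻⁵) = 987,544,149
N ≈ √987,544,149 ≈ 31,425.2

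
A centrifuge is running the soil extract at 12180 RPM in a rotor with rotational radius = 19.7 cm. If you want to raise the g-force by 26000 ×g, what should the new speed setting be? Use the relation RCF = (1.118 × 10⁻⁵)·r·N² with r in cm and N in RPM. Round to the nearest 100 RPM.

Current RCF = 1.118 × 10⁻⁵ × 19.7 × (12180)² = 1.118 × 10⁻⁵ × 19.7 × 148,352,400 ≈ 32,674 × g
Target RCF = 32,674 + 26,000 = 58,674 × g
N² = 58,674 / (22.0246 × 10⁻⁵) = 266,402,114
N ≈ √266,402,114 ≈ 16,321.8

≈ 16300 RPM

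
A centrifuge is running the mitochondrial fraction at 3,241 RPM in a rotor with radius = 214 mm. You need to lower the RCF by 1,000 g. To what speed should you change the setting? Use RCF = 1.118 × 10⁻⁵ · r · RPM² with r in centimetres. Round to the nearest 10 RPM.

≈ 2510 RPM

r = 214 mm = 21.4 cm
Current RCF = 1.118 × 10⁻⁵ × 21.4 × (3241)² = 1.118 × 10⁻⁵ × 21.4 × 10,504,081 ≈ 2,513.1 × g
Target RCF = 2,513.1 − 1,000 = 1,513.1 × g
N² = 1,513.1 / (23.9252 × 10⁻⁵) = 6,324,294
N ≈ √6,324,294 ≈ 2,514.8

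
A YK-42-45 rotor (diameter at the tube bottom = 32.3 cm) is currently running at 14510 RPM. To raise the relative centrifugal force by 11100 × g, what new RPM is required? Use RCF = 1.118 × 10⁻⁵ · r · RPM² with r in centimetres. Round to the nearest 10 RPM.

r = 32.3 / 2 = 16.15 cm
Current RCF = 1.118 × 10⁻⁵ × 16.15 × (14510)² = 1.118 × 10⁻⁵ × 16.15 × 210,540,100 ≈ 38,014.5 × g
Target RCF = 38,014.5 + 11,100 = 49,114.5 × g
N² = 49,114.5 / (18.0557 × 10⁻⁵) = 272,016,593
N ≈ √272,016,593 ≈ 16,492.9

N₂ ≈ 16490 RPM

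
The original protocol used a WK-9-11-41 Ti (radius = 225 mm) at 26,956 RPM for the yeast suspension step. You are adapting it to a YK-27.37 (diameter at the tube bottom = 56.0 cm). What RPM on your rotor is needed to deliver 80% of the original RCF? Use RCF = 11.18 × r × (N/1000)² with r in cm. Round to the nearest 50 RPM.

≈ 21600 RPM

Original rotor: r = 225 mm = 22.5 cm
RCF_original = 11.18 × 22.5 × (26.956)² = 11.18 × 22.5 × 726.625936 ≈ 182,782.8 × g
Target RCF = 0.8 × 182,782.8 ≈ 146,226.2 × g
Your rotor: r = 56.0 / 2 = 28 cm
146,226.2 = 11.18 × 28 × (N/1000)²
(N/1000)² = 146,226.2 / 313.04 = 467.1167
N = 1000 × √467.1167 ≈ 21,612.9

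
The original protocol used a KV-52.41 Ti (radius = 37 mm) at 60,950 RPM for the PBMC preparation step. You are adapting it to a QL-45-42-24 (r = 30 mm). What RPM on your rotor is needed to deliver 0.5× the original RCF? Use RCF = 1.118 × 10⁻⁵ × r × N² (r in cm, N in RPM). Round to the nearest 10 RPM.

Original rotor: r = 37 mm = 3.7 cm
RCF = 1.118 × 10⁻⁵ × r × N²
RCF_original = 1.118 × 10⁻⁵ × 3.7 × (60950)² = 1.118 × 10⁻⁵ × 3.7 × 3,714,902,500 ≈ 153,670.7 × g
Target RCF = 0.5 × 153,670.7 ≈ 76,835.4 × g
Your rotor: r = 30 mm = 3.0 cm
76,835.4 = 1.118 × 10⁻⁵ × 3 × N²
N² = 76,835.4 / (3.354 × 10⁻⁵) = 2,290,858,676
N ≈ √2,290,858,676 ≈ 47,862.9

47860 RPM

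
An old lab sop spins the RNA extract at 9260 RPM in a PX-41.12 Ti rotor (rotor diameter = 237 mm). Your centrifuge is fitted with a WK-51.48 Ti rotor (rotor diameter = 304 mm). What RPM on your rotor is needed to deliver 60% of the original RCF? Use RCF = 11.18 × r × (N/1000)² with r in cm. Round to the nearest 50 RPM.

Original rotor: r = 237 mm / 2 = 118.5 mm = 11.85 cm
RCF_original = 11.18 × 11.85 × (9.26)² = 11.18 × 11.85 × 85.7476 ≈ 11,360.1 × g
Target RCF = 0.6 × 11,360.1 ≈ 6,816.1 × g
Your rotor: r = 304 mm / 2 = 152 mm = 15.2 cm
6,816.1 = 11.18 × 15.2 × (N/1000)²
(N/1000)² = 6,816.1 / 169.936 = 40.10981
N = 1000 × √40.10981 ≈ 6,333.2

≈ 6350 RPM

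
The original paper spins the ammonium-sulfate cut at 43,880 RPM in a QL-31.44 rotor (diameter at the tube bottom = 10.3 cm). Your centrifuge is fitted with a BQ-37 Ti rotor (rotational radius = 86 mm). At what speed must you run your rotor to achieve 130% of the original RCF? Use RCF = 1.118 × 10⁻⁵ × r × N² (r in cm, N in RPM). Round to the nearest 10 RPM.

38720 RPM

Original rotor: r = 10.3 / 2 = 5.15 cm
RCF_original = 1.118 × 10⁻⁵ × 5.15 × (43880)² = 1.118 × 10⁻⁵ × 5.15 × 1,925,454,400 ≈ 110,861.9 × g
Target RCF = 1.3 × 110,861.9 ≈ 144,120.5 × g
Your rotor: r = 86 mm = 8.6 cm
144,120.5 = 1.118 × 10⁻⁵ × 8.6 × N²
N² = 144,120.5 / (9.6148 × 10⁻⁵) = 1,498,944,336
N ≈ √1,498,944,336 ≈ 38,716.2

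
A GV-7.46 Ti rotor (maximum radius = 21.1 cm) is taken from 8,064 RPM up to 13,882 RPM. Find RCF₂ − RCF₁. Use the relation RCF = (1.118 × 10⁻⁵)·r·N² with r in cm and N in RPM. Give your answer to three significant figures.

30100 g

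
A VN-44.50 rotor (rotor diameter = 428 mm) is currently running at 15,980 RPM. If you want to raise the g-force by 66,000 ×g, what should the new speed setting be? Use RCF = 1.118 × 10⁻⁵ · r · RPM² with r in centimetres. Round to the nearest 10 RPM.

N₂ ≈ 23050 RPM

r = 428 mm / 2 = 214 mm = 21.4 cm
Current RCF = 1.118 × 10⁻⁵ × 21.4 × (15980)² = 1.118 × 10⁻⁵ × 21.4 × 255,360,400 ≈ 61,095.5 × g
Target RCF = 61,095.5 + 66,000 = 127,095.5 × g
N² = 127,095.5 / (23.9252 × 10⁻⁵) = 531,220,220
N ≈ √531,220,220 ≈ 23,048.2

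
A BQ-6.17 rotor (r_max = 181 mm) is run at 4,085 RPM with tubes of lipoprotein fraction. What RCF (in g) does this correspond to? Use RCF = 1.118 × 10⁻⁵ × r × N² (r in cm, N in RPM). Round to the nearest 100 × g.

r = 181 mm = 18.1 cm
RCF = 1.118 × 10⁻⁵ × 18.1 × (4085)² = 1.118 × 10⁻⁵ × 18.1 × 16,687,225 ≈ 3,376.8 × g

≈ 3400 g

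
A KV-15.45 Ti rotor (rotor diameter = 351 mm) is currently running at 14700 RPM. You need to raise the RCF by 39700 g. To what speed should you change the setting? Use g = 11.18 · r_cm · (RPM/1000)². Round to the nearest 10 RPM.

≈ 20460 RPM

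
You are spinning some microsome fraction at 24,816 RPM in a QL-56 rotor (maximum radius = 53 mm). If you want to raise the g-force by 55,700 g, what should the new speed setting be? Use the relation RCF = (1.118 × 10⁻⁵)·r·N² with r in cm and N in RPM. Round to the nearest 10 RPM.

≈ 39440 RPM

r = 53 mm = 5.3 cm
Current RCF = 1.118 × 10⁻⁵ × 5.3 × (24816)² = 1.118 × 10⁻⁵ × 5.3 × 615,833,856 ≈ 36,490.6 × g
Target RCF = 36,490.6 + 55,700 = 92,190.6 × g
N² = 92,190.6 / (5.9254 × 10⁻⁵) = 1,555,854,457
N ≈ √1,555,854,457 ≈ 39,444.3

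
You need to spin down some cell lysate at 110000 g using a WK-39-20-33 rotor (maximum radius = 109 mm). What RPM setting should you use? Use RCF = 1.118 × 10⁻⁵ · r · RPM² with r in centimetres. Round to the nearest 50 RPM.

30050 RPM

r = 109 mm = 10.9 cm
RCF = 1.118 × 10⁻⁵ × r × N²
110,000 = 1.118 × 10⁻⁵ × 10.9 × N²
N² = 110,000 / (12.1862 × 10⁻⁵) = 902,660,386
N ≈ √902,660,386 ≈ 30,044.3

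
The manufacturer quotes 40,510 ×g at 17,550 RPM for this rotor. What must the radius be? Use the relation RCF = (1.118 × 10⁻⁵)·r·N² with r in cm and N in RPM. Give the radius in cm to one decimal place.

≈ 11.8 cm

40510 = 1.118 × 10⁻⁵ × r × (17550)²
r = 40510 / (1.118 × 10⁻⁵ × 308,002,500) = 40510 / 3443.468 ≈ 11.764 cm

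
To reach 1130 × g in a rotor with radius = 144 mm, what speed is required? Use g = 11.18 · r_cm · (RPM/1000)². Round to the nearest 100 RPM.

2600 RPM

r = 144 mm = 14.4 cm
1,130 = 11.18 × 14.4 × (N/1000)²
(N/1000)² = 1,130 / 160.992 = 7.018982
N = 1000 × √7.018982 ≈ 2,649.3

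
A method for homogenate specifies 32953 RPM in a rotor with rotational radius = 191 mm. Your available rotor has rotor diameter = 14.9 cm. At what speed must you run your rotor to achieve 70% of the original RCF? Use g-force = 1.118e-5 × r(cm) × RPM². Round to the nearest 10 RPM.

Original rotor: r = 191 mm = 19.1 cm
RCF_original = 1.118 × 10⁻⁵ × 19.1 × (32953)² = 1.118 × 10⁻⁵ × 19.1 × 1,085,900,209 ≈ 231,881 × g
Target RCF = 0.7 × 231,881 ≈ 162,316.7 × g
Your rotor: r = 14.9 / 2 = 7.45 cm
162,316.7 = 1.118 × 10⁻⁵ × 7.45 × N²
N² = 162,316.7 / (8.3291 × 10⁻⁵) = 1,948,790,386
N ≈ √1,948,790,386 ≈ 44,145.1

44150 RPM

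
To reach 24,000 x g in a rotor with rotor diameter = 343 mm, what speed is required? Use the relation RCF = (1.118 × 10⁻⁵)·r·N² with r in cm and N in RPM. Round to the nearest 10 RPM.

N ≈ 11190 RPM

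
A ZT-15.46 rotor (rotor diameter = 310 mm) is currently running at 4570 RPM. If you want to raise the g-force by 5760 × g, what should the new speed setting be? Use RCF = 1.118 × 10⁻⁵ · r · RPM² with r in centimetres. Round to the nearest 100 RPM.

7400 RPM

r = 310 mm / 2 = 155 mm = 15.5 cm
Current RCF = 1.118 × 10⁻⁵ × 15.5 × (4570)² = 1.118 × 10⁻⁵ × 15.5 × 20,884,900 ≈ 3,619.1 × g
Target RCF = 3,619.1 + 5,760 = 9,379.1 × g
N² = 9,379.1 / (17.329 × 10⁻⁵) = 54,123,723
N ≈ √54,123,723 ≈ 7,356.9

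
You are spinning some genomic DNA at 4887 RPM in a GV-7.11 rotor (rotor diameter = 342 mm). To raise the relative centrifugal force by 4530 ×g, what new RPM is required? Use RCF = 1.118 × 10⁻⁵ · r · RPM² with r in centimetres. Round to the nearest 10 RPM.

r = 342 mm / 2 = 171 mm = 17.1 cm
Current RCF = 1.118 × 10⁻⁵ × 17.1 × (4887)² = 1.118 × 10⁻⁵ × 17.1 × 23,882,769 ≈ 4,565.9 × g
Target RCF = 4,565.9 + 4,530 = 9,095.9 × g
N² = 9,095.9 / (19.1178 × 10⁻⁵) = 47,578,173
N ≈ √47,578,173 ≈ 6,897.7

≈ 6900 RPM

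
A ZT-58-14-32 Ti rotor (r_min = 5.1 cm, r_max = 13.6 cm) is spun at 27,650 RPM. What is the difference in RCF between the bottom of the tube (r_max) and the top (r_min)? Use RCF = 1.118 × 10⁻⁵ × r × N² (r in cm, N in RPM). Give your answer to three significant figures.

ΔRCF = 1.118 × 10⁻⁵ × (r_max − r_min) × N² = 1.118 × 10⁻⁵ × 8.5 × 764,522,500 ≈ 72,652.6

72700 g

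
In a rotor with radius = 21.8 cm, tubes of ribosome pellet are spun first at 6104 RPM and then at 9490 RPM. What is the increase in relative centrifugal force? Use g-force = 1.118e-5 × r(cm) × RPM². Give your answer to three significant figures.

≈ 12900 x g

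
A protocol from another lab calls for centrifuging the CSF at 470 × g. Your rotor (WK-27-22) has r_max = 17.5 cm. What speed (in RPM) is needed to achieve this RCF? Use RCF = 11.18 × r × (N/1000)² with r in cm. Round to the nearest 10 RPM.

470 = 11.18 × 17.5 × (N/1000)²
(N/1000)² = 470 / 195.65 = 2.402249
N = 1000 × √2.402249 ≈ 1,549.9

≈ 1550 RPM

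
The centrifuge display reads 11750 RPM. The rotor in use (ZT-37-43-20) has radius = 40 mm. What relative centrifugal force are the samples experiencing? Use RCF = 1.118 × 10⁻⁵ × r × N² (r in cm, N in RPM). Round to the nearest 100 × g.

RCF ≈ 6200 g

r = 40 mm = 4.0 cm
RCF = 1.118 × 10⁻⁵ × 4 × (11750)² = 1.118 × 10⁻⁵ × 4 × 138,062,500 ≈ 6,174.2 × g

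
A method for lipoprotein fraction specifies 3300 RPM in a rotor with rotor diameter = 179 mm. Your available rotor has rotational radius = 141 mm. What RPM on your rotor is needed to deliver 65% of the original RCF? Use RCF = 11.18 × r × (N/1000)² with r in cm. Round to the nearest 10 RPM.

≈ 2120 RPM

Original rotor: r = 179 mm / 2 = 89.5 mm = 8.95 cm
RCF_original = 11.18 × 8.95 × (3.3)² = 11.18 × 8.95 × 10.89 ≈ 1,089.7 × g
Target RCF = 0.65 × 1,089.7 ≈ 708.3 × g
Your rotor: r = 141 mm = 14.1 cm
708.3 = 11.18 × 14.1 × (N/1000)²
(N/1000)² = 708.3 / 157.638 = 4.493206
N = 1000 × √4.493206 ≈ 2,119.7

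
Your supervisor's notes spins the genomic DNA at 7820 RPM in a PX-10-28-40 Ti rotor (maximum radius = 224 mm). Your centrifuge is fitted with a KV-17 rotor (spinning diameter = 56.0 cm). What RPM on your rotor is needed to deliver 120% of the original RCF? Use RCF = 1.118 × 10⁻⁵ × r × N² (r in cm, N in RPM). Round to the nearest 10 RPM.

≈ 7660 RPM

Original rotor: r = 224 mm = 22.4 cm
RCF = 1.118 × 10⁻⁵ × r × N²
RCF_original = 1.118 × 10⁻⁵ × 22.4 × (7820)² = 1.118 × 10⁻⁵ × 22.4 × 61,152,400 ≈ 15,314.5 × g
Target RCF = 1.2 × 15,314.5 ≈ 18,377.4 × g
Your rotor: r = 56.0 / 2 = 28 cm
18,377.4 = 1.118 × 10⁻⁵ × 28 × N²
N² = 18,377.4 / (31.304 × 10⁻⁵) = 58,706,236
N ≈ √58,706,236 ≈ 7,662.0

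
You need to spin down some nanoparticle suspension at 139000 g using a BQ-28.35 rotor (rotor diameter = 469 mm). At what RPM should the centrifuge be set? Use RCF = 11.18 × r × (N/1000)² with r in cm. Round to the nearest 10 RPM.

r = 469 mm / 2 = 234.5 mm = 23.45 cm
RCF = 11.18 × r × (N/1000)²
139,000 = 11.18 × 23.45 × (N/1000)²
(N/1000)² = 139,000 / 262.171 = 530.1883
N = 1000 × √530.1883 ≈ 23,025.8

≈ 23030 RPM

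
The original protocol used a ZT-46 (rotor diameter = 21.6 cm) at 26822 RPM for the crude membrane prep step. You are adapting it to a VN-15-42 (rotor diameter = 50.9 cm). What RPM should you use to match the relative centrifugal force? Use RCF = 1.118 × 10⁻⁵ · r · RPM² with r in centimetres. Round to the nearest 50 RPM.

Original rotor: r = 21.6 / 2 = 10.8 cm
RCF_original = 1.118 × 10⁻⁵ × 10.8 × (26822)² = 1.118 × 10⁻⁵ × 10.8 × 719,419,684 ≈ 86,865.6 × g
Your rotor: r = 50.9 / 2 = 25.45 cm
86,865.6 = 1.118 × 10⁻⁵ × 25.45 × N²
N² = 86,865.6 / (28.4531 × 10⁻⁵) = 305,293,975
N ≈ √305,293,975 ≈ 17,472.7

17450 RPM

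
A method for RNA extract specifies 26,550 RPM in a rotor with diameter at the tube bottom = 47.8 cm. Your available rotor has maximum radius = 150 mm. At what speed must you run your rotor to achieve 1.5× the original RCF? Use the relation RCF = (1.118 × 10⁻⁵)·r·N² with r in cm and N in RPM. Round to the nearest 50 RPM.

≈ 41050 RPM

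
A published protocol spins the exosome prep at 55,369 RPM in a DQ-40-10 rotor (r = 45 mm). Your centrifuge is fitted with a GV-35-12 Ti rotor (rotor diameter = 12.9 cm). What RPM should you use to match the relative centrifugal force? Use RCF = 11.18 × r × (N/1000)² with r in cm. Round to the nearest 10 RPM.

Original rotor: r = 45 mm = 4.5 cm
RCF = 11.18 × r × (N/1000)²
RCF_original = 11.18 × 4.5 × (55.369)² = 11.18 × 4.5 × 3,065.726161 ≈ 154,236.7 × g
Your rotor: r = 12.9 / 2 = 6.45 cm
154,236.7 = 11.18 × 6.45 × (N/1000)²
(N/1000)² = 154,236.7 / 72.111 = 2138.879
N = 1000 × √2138.879 ≈ 46,248.0

≈ 46250 RPM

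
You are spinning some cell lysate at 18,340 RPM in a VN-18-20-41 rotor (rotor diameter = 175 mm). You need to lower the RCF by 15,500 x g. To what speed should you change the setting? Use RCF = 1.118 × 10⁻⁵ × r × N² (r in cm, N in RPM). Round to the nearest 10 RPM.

13340 RPM

r = 175 mm / 2 = 87.5 mm = 8.75 cm
Current RCF = 1.118 × 10⁻⁵ × 8.75 × (18340)² = 1.118 × 10⁻⁵ × 8.75 × 336,355,600 ≈ 32,904 × g
Target RCF = 32,904 − 15,500 = 17,404 × g
N² = 17,404 / (9.7825 × 10⁻⁵) = 177,909,532
N ≈ √177,909,532 ≈ 13,338.3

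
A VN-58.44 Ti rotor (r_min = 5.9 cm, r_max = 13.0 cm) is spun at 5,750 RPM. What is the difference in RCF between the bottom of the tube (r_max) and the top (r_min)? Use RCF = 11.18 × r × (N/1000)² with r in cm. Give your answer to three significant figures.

ΔRCF ≈ 2620 g

RCF_max = 11.18 × 13 × (5.75)² = 11.18 × 13 × 33.0625 ≈ 4,805.3 × g
RCF_min = 11.18 × 5.9 × (5.75)² = 11.18 × 5.9 × 33.0625 ≈ 2,180.9 × g
ΔRCF = 4,805.3 − 2,180.9 = 2,624.4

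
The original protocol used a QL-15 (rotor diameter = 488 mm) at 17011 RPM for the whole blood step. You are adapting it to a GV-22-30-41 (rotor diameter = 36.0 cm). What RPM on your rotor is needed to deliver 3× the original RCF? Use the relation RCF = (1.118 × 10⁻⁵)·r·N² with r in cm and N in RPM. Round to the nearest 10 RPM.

34300 RPM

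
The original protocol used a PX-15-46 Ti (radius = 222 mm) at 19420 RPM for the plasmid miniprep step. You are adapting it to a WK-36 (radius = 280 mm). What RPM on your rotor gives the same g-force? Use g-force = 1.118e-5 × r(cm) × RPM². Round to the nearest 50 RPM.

Original rotor: r = 222 mm = 22.2 cm
RCF_original = 1.118 × 10⁻⁵ × 22.2 × (19420)² = 1.118 × 10⁻⁵ × 22.2 × 377,136,400 ≈ 93,603.7 × g
Your rotor: r = 280 mm = 28.0 cm
93,603.7 = 1.118 × 10⁻⁵ × 28 × N²
N² = 93,603.7 / (31.304 × 10⁻⁵) = 299,015,142
N ≈ √299,015,142 ≈ 17,292.1

≈ 17300 RPM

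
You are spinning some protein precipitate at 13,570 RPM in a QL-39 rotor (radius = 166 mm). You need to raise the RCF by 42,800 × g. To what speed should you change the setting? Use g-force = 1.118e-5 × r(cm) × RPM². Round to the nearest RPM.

≈ 20366 RPM

r = 166 mm = 16.6 cm
Current RCF = 1.118 × 10⁻⁵ × 16.6 × (13570)² = 1.118 × 10⁻⁵ × 16.6 × 184,144,900 ≈ 34,175.1 × g
Target RCF = 34,175.1 + 42,800 = 76,975.1 × g
N² = 76,975.1 / (18.5588 × 10⁻⁵) = 414,763,347
N ≈ √414,763,347 ≈ 20,365.7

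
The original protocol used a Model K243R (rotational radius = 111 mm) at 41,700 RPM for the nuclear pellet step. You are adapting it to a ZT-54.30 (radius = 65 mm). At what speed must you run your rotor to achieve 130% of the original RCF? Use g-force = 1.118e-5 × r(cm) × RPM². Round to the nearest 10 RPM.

≈ 62130 RPM

Original rotor: r = 111 mm = 11.1 cm
RCF_original = 1.118 × 10⁻⁵ × 11.1 × (41700)² = 1.118 × 10⁻⁵ × 11.1 × 1,738,890,000 ≈ 215,792.8 × g
Target RCF = 1.3 × 215,792.8 ≈ 280,530.6 × g
Your rotor: r = 65 mm = 6.5 cm
280,530.6 = 1.118 × 10⁻⁵ × 6.5 × N²
N² = 280,530.6 / (7.267 × 10⁻⁵) = 3,860,335,764
N ≈ √3,860,335,764 ≈ 62,131.6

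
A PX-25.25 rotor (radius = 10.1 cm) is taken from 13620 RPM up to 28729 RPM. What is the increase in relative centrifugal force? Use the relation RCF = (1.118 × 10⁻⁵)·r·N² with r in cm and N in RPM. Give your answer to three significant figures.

RCF₁ = 1.118 × 10⁻⁵ × 10.1 × (13620)² = 1.118 × 10⁻⁵ × 10.1 × 185,504,400 ≈ 20,946.8 × g
RCF₂ = 1.118 × 10⁻⁵ × 10.1 × (28729)² = 1.118 × 10⁻⁵ × 10.1 × 825,355,441 ≈ 93,197.5 × g
Increase = 93,197.5 − 20,946.8 = 72,250.7

≈ 72300 x g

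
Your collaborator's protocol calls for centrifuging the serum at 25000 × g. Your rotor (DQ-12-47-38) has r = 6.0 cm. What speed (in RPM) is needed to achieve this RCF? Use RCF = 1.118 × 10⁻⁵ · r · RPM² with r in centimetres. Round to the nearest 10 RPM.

25,000 = 1.118 × 10⁻⁵ × 6 × N²
N² = 25,000 / (6.708 × 10⁻⁵) = 372,689,326
N ≈ √372,689,326 ≈ 19,305.2

≈ 19310 RPM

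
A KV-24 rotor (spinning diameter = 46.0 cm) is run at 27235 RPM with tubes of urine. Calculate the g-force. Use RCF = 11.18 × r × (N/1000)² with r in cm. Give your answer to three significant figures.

191000 x g

r = 46.0 / 2 = 23 cm
RCF = 11.18 × 23 × (27.235)² = 11.18 × 23 × 741.745225 ≈ 190,732.4 × g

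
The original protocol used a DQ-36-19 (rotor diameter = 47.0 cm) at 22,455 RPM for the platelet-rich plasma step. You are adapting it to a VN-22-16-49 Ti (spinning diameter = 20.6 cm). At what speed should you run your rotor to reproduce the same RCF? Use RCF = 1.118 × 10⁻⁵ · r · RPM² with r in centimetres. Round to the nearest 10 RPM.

Original rotor: r = 47.0 / 2 = 23.5 cm
RCF_original = 1.118 × 10⁻⁵ × 23.5 × (22455)² = 1.118 × 10⁻⁵ × 23.5 × 504,227,025 ≈ 132,475.6 × g
Your rotor: r = 20.6 / 2 = 10.3 cm
132,475.6 = 1.118 × 10⁻⁵ × 10.3 × N²
N² = 132,475.6 / (11.5154 × 10⁻⁵) = 1,150,421,175
N ≈ √1,150,421,175 ≈ 33,917.9

≈ 33920 RPM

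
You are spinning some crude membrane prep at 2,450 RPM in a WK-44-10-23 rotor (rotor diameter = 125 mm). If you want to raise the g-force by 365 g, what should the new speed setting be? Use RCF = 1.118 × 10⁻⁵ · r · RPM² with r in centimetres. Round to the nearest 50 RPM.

r = 125 mm / 2 = 62.5 mm = 6.25 cm
Current RCF = 1.118 × 10⁻⁵ × 6.25 × (2450)² = 1.118 × 10⁻⁵ × 6.25 × 6,002,500 ≈ 419.4 × g
Target RCF = 419.4 + 365 = 784.4 × g
N² = 784.4 / (6.9875 × 10⁻⁵) = 11,225,760
N ≈ √11,225,760 ≈ 3,350.5

≈ 3350 RPM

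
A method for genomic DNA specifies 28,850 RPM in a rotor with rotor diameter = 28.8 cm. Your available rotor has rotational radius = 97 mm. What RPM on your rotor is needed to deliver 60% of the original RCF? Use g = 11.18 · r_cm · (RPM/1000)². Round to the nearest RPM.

≈ 27228 RPM

Original rotor: r = 28.8 / 2 = 14.4 cm
RCF_original = 11.18 × 14.4 × (28.85)² = 11.18 × 14.4 × 832.3225 ≈ 133,997.3 × g
Target RCF = 0.6 × 133,997.3 ≈ 80,398.4 × g
Your rotor: r = 97 mm = 9.7 cm
80,398.4 = 11.18 × 9.7 × (N/1000)²
(N/1000)² = 80,398.4 / 108.446 = 741.3681
N = 1000 × √741.3681 ≈ 27,228.1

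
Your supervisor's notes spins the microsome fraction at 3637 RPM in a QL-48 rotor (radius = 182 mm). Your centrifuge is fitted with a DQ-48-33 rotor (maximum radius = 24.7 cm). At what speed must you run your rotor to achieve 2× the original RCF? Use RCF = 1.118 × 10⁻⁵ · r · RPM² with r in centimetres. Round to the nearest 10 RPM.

≈ 4420 RPM

Original rotor: r = 182 mm = 18.2 cm
RCF_original = 1.118 × 10⁻⁵ × 18.2 × (3637)² = 1.118 × 10⁻⁵ × 18.2 × 13,227,769 ≈ 2,691.5 × g
Target RCF = 2 × 2,691.5 ≈ 5,383 × g
5,383 = 1.118 × 10⁻⁵ × 24.7 × N²
N² = 5,383 / (27.6146 × 10⁻⁵) = 19,493,312
N ≈ √19,493,312 ≈ 4,415.1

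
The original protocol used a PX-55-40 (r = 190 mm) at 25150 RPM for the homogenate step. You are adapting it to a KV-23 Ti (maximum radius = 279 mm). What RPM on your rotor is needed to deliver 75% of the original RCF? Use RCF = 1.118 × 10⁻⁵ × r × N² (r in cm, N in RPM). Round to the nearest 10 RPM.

Original rotor: r = 190 mm = 19.0 cm
RCF_original = 1.118 × 10⁻⁵ × 19 × (25150)² = 1.118 × 10⁻⁵ × 19 × 632,522,500 ≈ 134,360.4 × g
Target RCF = 0.75 × 134,360.4 ≈ 100,770.3 × g
Your rotor: r = 279 mm = 27.9 cm
100,770.3 = 1.118 × 10⁻⁵ × 27.9 × N²
N² = 100,770.3 / (31.1922 × 10⁻⁵) = 323,062,496
N ≈ √323,062,496 ≈ 17,973.9

≈ 17970 RPM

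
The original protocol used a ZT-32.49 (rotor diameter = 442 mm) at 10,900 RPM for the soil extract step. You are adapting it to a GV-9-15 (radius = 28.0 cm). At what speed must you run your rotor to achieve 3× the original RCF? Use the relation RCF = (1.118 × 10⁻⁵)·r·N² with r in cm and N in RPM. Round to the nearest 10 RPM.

Original rotor: r = 442 mm / 2 = 221 mm = 22.1 cm
RCF_original = 1.118 × 10⁻⁵ × 22.1 × (10900)² = 1.118 × 10⁻⁵ × 22.1 × 118,810,000 ≈ 29,355.3 × g
Target RCF = 3 × 29,355.3 ≈ 88,065.9 × g
88,065.9 = 1.118 × 10⁻⁵ × 28 × N²
N² = 88,065.9 / (31.304 × 10⁻⁵) = 281,324,751
N ≈ √281,324,751 ≈ 16,772.7

≈ 16770 RPM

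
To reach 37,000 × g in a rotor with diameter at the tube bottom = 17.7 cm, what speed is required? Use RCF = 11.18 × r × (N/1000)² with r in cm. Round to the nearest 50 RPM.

19350 RPM

r = 17.7 / 2 = 8.85 cm
37,000 = 11.18 × 8.85 × (N/1000)²
(N/1000)² = 37,000 / 98.943 = 373.9527
N = 1000 × √373.9527 ≈ 19,337.9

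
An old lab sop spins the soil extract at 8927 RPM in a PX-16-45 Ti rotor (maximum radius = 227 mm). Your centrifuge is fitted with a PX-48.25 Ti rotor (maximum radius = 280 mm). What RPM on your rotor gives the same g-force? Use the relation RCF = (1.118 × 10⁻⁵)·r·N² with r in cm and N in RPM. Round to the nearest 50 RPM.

Original rotor: r = 227 mm = 22.7 cm
RCF_original = 1.118 × 10⁻⁵ × 22.7 × (8927)² = 1.118 × 10⁻⁵ × 22.7 × 79,691,329 ≈ 20,224.5 × g
Your rotor: r = 280 mm = 28.0 cm
20,224.5 = 1.118 × 10⁻⁵ × 28 × N²
N² = 20,224.5 / (31.304 × 10⁻⁵) = 64,606,760
N ≈ √64,606,760 ≈ 8,037.8

≈ 8050 RPM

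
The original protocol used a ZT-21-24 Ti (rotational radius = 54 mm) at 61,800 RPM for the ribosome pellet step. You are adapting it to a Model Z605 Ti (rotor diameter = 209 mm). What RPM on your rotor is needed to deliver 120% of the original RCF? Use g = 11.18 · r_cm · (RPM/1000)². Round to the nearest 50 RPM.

≈ 48650 RPM

Original rotor: r = 54 mm = 5.4 cm
RCF_original = 11.18 × 5.4 × (61.8)² = 11.18 × 5.4 × 3,819.24 ≈ 230,575.2 × g
Target RCF = 1.2 × 230,575.2 ≈ 276,690.2 × g
Your rotor: r = 209 mm / 2 = 104.5 mm = 10.45 cm
276,690.2 = 11.18 × 10.45 × (N/1000)²
(N/1000)² = 276,690.2 / 116.831 = 2368.294
N = 1000 × √2368.294 ≈ 48,665.1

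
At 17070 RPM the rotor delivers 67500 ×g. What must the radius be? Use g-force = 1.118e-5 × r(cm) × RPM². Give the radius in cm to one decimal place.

≈ 20.7 cm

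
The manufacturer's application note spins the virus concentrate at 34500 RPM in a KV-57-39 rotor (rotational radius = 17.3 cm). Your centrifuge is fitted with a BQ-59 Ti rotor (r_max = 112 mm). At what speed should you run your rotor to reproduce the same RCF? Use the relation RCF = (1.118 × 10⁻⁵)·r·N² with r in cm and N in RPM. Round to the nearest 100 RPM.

RCF_original = 1.118 × 10⁻⁵ × 17.3 × (34500)² = 1.118 × 10⁻⁵ × 17.3 × 1,190,250,000 ≈ 230,211 × g
Your rotor: r = 112 mm = 11.2 cm
230,211 = 1.118 × 10⁻⁵ × 11.2 × N²
N² = 230,211 / (12.5216 × 10⁻⁵) = 1,838,511,053
N ≈ √1,838,511,053 ≈ 42,877.9

≈ 42900 RPM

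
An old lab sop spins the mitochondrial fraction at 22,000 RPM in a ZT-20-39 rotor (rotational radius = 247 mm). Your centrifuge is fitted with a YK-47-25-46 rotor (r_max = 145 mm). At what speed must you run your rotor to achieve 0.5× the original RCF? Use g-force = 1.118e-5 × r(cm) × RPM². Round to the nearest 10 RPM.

≈ 20300 RPM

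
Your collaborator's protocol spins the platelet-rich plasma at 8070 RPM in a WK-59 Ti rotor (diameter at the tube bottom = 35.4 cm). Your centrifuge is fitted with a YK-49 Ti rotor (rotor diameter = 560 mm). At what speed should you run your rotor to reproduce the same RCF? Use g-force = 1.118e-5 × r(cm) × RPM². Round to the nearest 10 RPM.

≈ 6420 RPM

Original rotor: r = 35.4 / 2 = 17.7 cm
RCF = 1.118 × 10⁻⁵ × r × N²
RCF_original = 1.118 × 10⁻⁵ × 17.7 × (8070)² = 1.118 × 10⁻⁵ × 17.7 × 65,124,900 ≈ 12,887.3 × g
Your rotor: r = 560 mm / 2 = 280 mm = 28 cm
12,887.3 = 1.118 × 10⁻⁵ × 28 × N²
N² = 12,887.3 / (31.304 × 10⁻⁵) = 41,168,221
N ≈ √41,168,221 ≈ 6,416.2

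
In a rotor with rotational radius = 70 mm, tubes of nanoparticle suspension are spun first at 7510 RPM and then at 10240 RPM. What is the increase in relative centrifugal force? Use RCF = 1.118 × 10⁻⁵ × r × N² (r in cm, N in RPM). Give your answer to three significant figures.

≈ 3790 g

r = 70 mm = 7.0 cm
RCF₁ = 1.118 × 10⁻⁵ × 7 × (7510)² = 1.118 × 10⁻⁵ × 7 × 56,400,100 ≈ 4,413.9 × g
RCF₂ = 1.118 × 10⁻⁵ × 7 × (10240)² = 1.118 × 10⁻⁵ × 7 × 104,857,600 ≈ 8,206.2 × g
Increase = 8,206.2 − 4,413.9 = 3,792.3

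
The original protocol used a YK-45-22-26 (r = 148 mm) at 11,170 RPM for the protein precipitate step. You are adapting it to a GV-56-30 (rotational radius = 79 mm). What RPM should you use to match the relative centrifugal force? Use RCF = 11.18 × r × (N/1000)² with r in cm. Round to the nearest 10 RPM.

Original rotor: r = 148 mm = 14.8 cm
RCF = 11.18 × r × (N/1000)²
RCF_original = 11.18 × 14.8 × (11.17)² = 11.18 × 14.8 × 124.7689 ≈ 20,644.8 × g
Your rotor: r = 79 mm = 7.9 cm
20,644.8 = 11.18 × 7.9 × (N/1000)²
(N/1000)² = 20,644.8 / 88.322 = 233.7447
N = 1000 × √233.7447 ≈ 15,288.7

≈ 15290 RPM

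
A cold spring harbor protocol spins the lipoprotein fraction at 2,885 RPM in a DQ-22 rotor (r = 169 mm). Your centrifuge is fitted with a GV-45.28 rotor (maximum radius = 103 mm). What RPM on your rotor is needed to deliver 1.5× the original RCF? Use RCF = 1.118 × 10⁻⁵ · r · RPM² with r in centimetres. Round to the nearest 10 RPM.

Original rotor: r = 169 mm = 16.9 cm
RCF = 1.118 × 10⁻⁵ × r × N²
RCF_original = 1.118 × 10⁻⁵ × 16.9 × (2885)² = 1.118 × 10⁻⁵ × 16.9 × 8,323,225 ≈ 1,572.6 × g
Target RCF = 1.5 × 1,572.6 ≈ 2,358.9 × g
Your rotor: r = 103 mm = 10.3 cm
2,358.9 = 1.118 × 10⁻⁵ × 10.3 × N²
N² = 2,358.9 / (11.5154 × 10⁻⁵) = 20,484,742
N ≈ √20,484,742 ≈ 4,526.0

4530 RPM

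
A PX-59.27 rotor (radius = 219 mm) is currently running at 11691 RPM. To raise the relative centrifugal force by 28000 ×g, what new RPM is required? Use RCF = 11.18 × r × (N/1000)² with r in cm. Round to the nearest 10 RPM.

15840 RPM

r = 219 mm = 21.9 cm
Current RCF = 11.18 × 21.9 × (11.691)² = 11.18 × 21.9 × 136.679481 ≈ 33,464.9 × g
Target RCF = 33,464.9 + 28,000 = 61,464.9 × g
(N/1000)² = 61,464.9 / 244.842 = 251.039
N = 1000 × √251.039 ≈ 15,844.2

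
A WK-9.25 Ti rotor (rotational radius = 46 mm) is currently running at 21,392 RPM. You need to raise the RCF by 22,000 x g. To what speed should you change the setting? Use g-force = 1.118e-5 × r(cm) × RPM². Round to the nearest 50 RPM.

r = 46 mm = 4.6 cm
Current RCF = 1.118 × 10⁻⁵ × 4.6 × (21392)² = 1.118 × 10⁻⁵ × 4.6 × 457,617,664 ≈ 23,534.4 × g
Target RCF = 23,534.4 + 22,000 = 45,534.4 × g
N² = 45,534.4 / (5.1428 × 10⁻⁵) = 885,400,949
N ≈ √885,400,949 ≈ 29,755.7

N₂ ≈ 29750 RPM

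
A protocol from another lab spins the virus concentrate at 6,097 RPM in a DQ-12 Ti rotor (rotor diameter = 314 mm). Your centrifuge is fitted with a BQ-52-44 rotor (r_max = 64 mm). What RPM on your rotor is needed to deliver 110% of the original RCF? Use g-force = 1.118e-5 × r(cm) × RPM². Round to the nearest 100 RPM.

Original rotor: r = 314 mm / 2 = 157 mm = 15.7 cm
RCF = 1.118 × 10⁻⁵ × r × N²
RCF_original = 1.118 × 10⁻⁵ × 15.7 × (6097)² = 1.118 × 10⁻⁵ × 15.7 × 37,173,409 ≈ 6,524.9 × g
Target RCF = 1.1 × 6,524.9 ≈ 7,177.4 × g
Your rotor: r = 64 mm = 6.4 cm
7,177.4 = 1.118 × 10⁻⁵ × 6.4 × N²
N² = 7,177.4 / (7.1552 × 10⁻⁵) = 100,310,264
N ≈ √100,310,264 ≈ 10,015.5

10000 RPM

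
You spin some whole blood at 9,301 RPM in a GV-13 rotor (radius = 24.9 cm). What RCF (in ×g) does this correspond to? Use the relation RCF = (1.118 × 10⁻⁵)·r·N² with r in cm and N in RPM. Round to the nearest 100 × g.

RCF = 1.118 × 10⁻⁵ × r × N²
RCF = 1.118 × 10⁻⁵ × 24.9 × (9301)² = 1.118 × 10⁻⁵ × 24.9 × 86,508,601 ≈ 24,082.4 × g

24100 ×g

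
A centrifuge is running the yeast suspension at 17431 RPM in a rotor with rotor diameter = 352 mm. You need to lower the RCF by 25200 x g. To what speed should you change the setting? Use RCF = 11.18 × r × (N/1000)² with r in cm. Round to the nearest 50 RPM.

N₂ ≈ 13250 RPM

r = 352 mm / 2 = 176 mm = 17.6 cm
Current RCF = 11.18 × 17.6 × (17.431)² = 11.18 × 17.6 × 303.839761 ≈ 59,785.9 × g
Target RCF = 59,785.9 − 25,200 = 34,585.9 × g
(N/1000)² = 34,585.9 / 196.768 = 175.7699
N = 1000 × √175.7699 ≈ 13,257.8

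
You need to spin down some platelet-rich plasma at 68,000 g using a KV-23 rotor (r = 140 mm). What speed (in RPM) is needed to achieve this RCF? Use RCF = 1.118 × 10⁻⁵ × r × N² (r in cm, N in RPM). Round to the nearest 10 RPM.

r = 140 mm = 14.0 cm
68,000 = 1.118 × 10⁻⁵ × 14 × N²
N² = 68,000 / (15.652 × 10⁻⁵) = 434,449,272
N ≈ √434,449,272 ≈ 20,843.4

20840 RPM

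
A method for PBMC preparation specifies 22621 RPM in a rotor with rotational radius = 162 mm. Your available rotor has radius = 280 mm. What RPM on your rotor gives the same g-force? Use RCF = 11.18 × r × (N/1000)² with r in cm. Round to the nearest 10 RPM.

Original rotor: r = 162 mm = 16.2 cm
RCF_original = 11.18 × 16.2 × (22.621)² = 11.18 × 16.2 × 511.709641 ≈ 92,678.8 × g
Your rotor: r = 280 mm = 28.0 cm
92,678.8 = 11.18 × 28 × (N/1000)²
(N/1000)² = 92,678.8 / 313.04 = 296.0606
N = 1000 × √296.0606 ≈ 17,206.4

17210 RPM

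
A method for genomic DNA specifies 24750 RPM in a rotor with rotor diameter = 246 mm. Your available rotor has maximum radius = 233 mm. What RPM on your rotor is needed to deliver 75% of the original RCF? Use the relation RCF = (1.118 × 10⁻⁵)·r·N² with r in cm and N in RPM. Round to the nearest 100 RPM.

≈ 15600 RPM

Original rotor: r = 246 mm / 2 = 123 mm = 12.3 cm
RCF_original = 1.118 × 10⁻⁵ × 12.3 × (24750)² = 1.118 × 10⁻⁵ × 12.3 × 612,562,500 ≈ 84,235.9 × g
Target RCF = 0.75 × 84,235.9 ≈ 63,176.9 × g
Your rotor: r = 233 mm = 23.3 cm
63,176.9 = 1.118 × 10⁻⁵ × 23.3 × N²
N² = 63,176.9 / (26.0494 × 10⁻⁵) = 242,527,275
N ≈ √242,527,275 ≈ 15,573.3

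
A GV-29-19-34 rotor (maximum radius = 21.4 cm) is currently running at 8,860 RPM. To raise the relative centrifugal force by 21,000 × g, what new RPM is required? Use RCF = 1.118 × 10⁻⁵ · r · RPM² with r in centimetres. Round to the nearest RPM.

N₂ ≈ 12895 RPM

Current RCF = 1.118 × 10⁻⁵ × 21.4 × (8860)² = 1.118 × 10⁻⁵ × 21.4 × 78,499,600 ≈ 18,781.2 × g
Target RCF = 18,781.2 + 21,000 = 39,781.2 × g
N² = 39,781.2 / (23.9252 × 10⁻⁵) = 166,273,218
N ≈ √166,273,218 ≈ 12,894.7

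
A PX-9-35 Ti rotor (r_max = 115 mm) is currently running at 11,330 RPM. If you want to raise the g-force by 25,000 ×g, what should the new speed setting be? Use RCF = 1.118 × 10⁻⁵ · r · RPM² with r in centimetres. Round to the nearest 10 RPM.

r = 115 mm = 11.5 cm
Current RCF = 1.118 × 10⁻⁵ × 11.5 × (11330)² = 1.118 × 10⁻⁵ × 11.5 × 128,368,900 ≈ 16,504.4 × g
Target RCF = 16,504.4 + 25,000 = 41,504.4 × g
N² = 41,504.4 / (12.857 × 10⁻⁵) = 322,815,587
N ≈ √322,815,587 ≈ 17,967.1

N₂ ≈ 17970 RPM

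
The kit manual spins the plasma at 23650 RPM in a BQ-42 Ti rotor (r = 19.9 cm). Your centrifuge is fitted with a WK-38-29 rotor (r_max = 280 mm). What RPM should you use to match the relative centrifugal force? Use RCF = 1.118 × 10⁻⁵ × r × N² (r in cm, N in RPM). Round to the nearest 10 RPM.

RCF_original = 1.118 × 10⁻⁵ × 19.9 × (23650)² = 1.118 × 10⁻⁵ × 19.9 × 559,322,500 ≈ 124,439.2 × g
Your rotor: r = 280 mm = 28.0 cm
124,439.2 = 1.118 × 10⁻⁵ × 28 × N²
N² = 124,439.2 / (31.304 × 10⁻⁵) = 397,518,528
N ≈ √397,518,528 ≈ 19,937.9

≈ 19940 RPM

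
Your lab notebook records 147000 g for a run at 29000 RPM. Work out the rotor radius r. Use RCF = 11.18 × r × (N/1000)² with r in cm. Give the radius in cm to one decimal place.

≈ 15.6 cm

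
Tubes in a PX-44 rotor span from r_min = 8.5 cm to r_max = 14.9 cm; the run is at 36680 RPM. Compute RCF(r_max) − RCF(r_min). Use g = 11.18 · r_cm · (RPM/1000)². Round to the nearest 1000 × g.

96000 x g

RCF_max = 11.18 × 14.9 × (36.68)² = 11.18 × 14.9 × 1,345.4224 ≈ 224,123.2 × g
RCF_min = 11.18 × 8.5 × (36.68)² = 11.18 × 8.5 × 1,345.4224 ≈ 127,855.5 × g
ΔRCF = 224,123.2 − 127,855.5 = 96,267.7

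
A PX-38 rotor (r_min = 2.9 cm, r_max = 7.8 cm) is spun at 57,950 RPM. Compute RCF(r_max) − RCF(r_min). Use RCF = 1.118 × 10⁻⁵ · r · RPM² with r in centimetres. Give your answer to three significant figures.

≈ 184000 ×g

RCF_max = 1.118 × 10⁻⁵ × 7.8 × (57950)² = 1.118 × 10⁻⁵ × 7.8 × 3,358,202,500 ≈ 292,848.7 × g
RCF_min = 1.118 × 10⁻⁵ × 2.9 × (57950)² = 1.118 × 10⁻⁵ × 2.9 × 3,358,202,500 ≈ 108,879.6 × g
ΔRCF = 292,848.7 − 108,879.6 = 183,969.1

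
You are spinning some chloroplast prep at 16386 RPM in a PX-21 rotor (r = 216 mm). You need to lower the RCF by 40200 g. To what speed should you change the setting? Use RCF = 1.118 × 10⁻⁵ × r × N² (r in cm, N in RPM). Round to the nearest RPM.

N₂ ≈ 10101 RPM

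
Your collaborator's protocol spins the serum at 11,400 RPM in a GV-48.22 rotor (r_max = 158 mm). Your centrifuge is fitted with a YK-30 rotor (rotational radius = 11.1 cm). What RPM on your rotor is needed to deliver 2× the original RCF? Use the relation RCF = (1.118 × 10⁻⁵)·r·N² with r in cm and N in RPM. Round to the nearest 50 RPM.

≈ 19250 RPM

Original rotor: r = 158 mm = 15.8 cm
RCF_original = 1.118 × 10⁻⁵ × 15.8 × (11400)² = 1.118 × 10⁻⁵ × 15.8 × 129,960,000 ≈ 22,956.7 × g
Target RCF = 2 × 22,956.7 ≈ 45,913.4 × g
45,913.4 = 1.118 × 10⁻⁵ × 11.1 × N²
N² = 45,913.4 / (12.4098 × 10⁻⁵) = 369,976,954
N ≈ √369,976,954 ≈ 19,234.8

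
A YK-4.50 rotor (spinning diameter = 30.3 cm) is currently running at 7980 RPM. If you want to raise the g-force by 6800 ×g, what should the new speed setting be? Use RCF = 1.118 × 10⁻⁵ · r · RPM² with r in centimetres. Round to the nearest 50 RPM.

r = 30.3 / 2 = 15.15 cm
Current RCF = 1.118 × 10⁻⁵ × 15.15 × (7980)² = 1.118 × 10⁻⁵ × 15.15 × 63,680,400 ≈ 10,786 × g
Target RCF = 10,786 + 6,800 = 17,586 × g
N² = 17,586 / (16.9377 × 10⁻⁵) = 103,827,556
N ≈ √103,827,556 ≈ 10,189.6

N₂ ≈ 10200 RPM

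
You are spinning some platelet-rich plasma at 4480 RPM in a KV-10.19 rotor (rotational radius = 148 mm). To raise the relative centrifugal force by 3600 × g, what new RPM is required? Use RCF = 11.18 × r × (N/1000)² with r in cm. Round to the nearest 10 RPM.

r = 148 mm = 14.8 cm
Current RCF = 11.18 × 14.8 × (4.48)² = 11.18 × 14.8 × 20.0704 ≈ 3,320.9 × g
Target RCF = 3,320.9 + 3,600 = 6,920.9 × g
(N/1000)² = 6,920.9 / 165.464 = 41.82723
N = 1000 × √41.82723 ≈ 6,467.4

≈ 6470 RPM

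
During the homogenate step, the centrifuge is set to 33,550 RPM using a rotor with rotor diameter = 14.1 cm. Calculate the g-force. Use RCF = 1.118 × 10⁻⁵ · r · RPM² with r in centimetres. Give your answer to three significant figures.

≈ 88700 × g

r = 14.1 / 2 = 7.05 cm
RCF = 1.118 × 10⁻⁵ × 7.05 × (33550)² = 1.118 × 10⁻⁵ × 7.05 × 1,125,602,500 ≈ 88,718.9 × g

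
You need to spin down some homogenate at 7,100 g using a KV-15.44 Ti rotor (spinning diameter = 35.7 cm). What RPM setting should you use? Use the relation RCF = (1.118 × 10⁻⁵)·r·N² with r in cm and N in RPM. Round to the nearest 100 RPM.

r = 35.7 / 2 = 17.85 cm
7,100 = 1.118 × 10⁻⁵ × 17.85 × N²
N² = 7,100 / (19.9563 × 10⁻⁵) = 35,577,737
N ≈ √35,577,737 ≈ 5,964.7

N ≈ 6000 RPM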